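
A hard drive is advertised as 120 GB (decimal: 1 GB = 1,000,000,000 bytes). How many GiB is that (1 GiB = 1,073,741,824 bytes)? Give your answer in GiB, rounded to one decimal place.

111.8 GiB

120 GB × 1,000,000,000 bytes/GB = 120,000,000,000 bytes
1 GiB = 1,073,741,824 bytes
120,000,000,000 / 1,073,741,824 = 111.8 GiB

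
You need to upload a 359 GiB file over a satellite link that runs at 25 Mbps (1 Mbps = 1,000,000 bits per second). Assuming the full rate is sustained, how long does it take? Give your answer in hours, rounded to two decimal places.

34.26 hours

359 GiB = 385,473,314,816 bytes = 3,083,786,518,528 bits
25 Mbps = 25,000,000 bits/s
time = 3,083,786,518,528 / 25,000,000 = 123,351.4607 s
123,351.4607 s / 3600 = 34.26 hours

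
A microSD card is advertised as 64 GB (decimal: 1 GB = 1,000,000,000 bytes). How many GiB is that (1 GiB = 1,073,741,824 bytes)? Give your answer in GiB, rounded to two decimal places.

59.60 GiB

64 GB × 1,000,000,000 bytes/GB = 64,000,000,000 bytes
1 GiB = 2^30 bytes = 1,073,741,824 bytes
64,000,000,000 / 1,073,741,824 = 59.60 GiB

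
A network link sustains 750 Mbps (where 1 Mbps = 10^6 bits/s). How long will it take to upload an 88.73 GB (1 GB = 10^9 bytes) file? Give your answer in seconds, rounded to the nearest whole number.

88.73 GB = 88,730,000,000 bytes = 709,840,000,000 bits
750 Mbps = 750,000,000 bits/s
time = 709,840,000,000 / 750,000,000 = 946 s

946 seconds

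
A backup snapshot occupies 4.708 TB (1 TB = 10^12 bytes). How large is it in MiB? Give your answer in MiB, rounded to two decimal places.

4,489,898.68 MiB

4.708 TB = 4.708 × 10^12 bytes = 4,708,000,000,000 bytes
1 MiB = 1,048,576 bytes
4,708,000,000,000 / 1,048,576 = 4,489,898.68 MiB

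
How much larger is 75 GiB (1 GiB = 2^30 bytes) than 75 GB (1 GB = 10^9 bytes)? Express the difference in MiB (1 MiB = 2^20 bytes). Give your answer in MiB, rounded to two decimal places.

5,274.43 MiB

75 GiB = 75 × 1,073,741,824 = 80,530,636,800 bytes
75 GB = 75 × 1,000,000,000 = 75,000,000,000 bytes
difference = 5,530,636,800 bytes
5,530,636,800 / 1,048,576 = 5,274.43 MiB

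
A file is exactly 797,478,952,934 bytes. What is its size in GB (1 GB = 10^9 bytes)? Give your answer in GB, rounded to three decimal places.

797,478,952,934 bytes given.
1 GB = 10^9 bytes = 1,000,000,000 bytes
797,478,952,934 / 1,000,000,000 = 797.479 GB

797.479 GB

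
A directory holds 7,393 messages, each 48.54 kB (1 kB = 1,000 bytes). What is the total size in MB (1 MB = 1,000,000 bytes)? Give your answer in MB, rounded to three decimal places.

Total = 7,393 × 48.54 kB = 358856.22 kB
= 358856.22 × 1,000 bytes = 358,856,220 bytes
1 MB = 1,000,000 bytes
358,856,220 / 1,000,000 = 358.856 MB

358.856 MB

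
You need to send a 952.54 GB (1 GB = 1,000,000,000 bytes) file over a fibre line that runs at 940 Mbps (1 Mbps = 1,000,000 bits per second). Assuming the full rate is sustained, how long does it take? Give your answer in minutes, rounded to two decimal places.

135.11 minutes

952.54 GB = 952,540,000,000 bytes = 7,620,320,000,000 bits
940 Mbps = 940,000,000 bits/s
time = 7,620,320,000,000 / 940,000,000 = 8,106.723 s
8,106.723 s / 60 = 135.11 minutes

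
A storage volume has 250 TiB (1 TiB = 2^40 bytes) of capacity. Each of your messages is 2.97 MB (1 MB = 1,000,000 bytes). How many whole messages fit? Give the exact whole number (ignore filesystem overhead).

92,551,483

Capacity: 250 TiB = 274,877,906,944,000 bytes
Per item: 2.97 MB = 2,970,000 bytes
⌊274,877,906,944,000 / 2,970,000⌋ = 92,551,483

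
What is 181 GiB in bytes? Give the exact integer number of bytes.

194,347,270,144 bytes

181 × 1,073,741,824 = 194,347,270,144 bytes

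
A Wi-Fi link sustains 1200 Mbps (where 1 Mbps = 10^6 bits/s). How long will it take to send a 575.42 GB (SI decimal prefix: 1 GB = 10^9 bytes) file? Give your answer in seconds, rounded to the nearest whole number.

575.42 GB = 575,420,000,000 bytes = 4,603,360,000,000 bits
1200 Mbps = 1,200,000,000 bits/s
time = 4,603,360,000,000 / 1,200,000,000 = 3,836 s

3,836 seconds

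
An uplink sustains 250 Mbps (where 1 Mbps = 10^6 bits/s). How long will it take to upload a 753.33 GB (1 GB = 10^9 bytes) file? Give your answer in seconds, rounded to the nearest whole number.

24,107 seconds

753.33 GB = 753,330,000,000 bytes = 6,026,640,000,000 bits
250 Mbps = 250,000,000 bits/s
time = 6,026,640,000,000 / 250,000,000 = 24,107 s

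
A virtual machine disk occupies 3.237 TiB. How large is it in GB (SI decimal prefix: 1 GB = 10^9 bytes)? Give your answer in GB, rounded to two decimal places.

3.237 TiB = 3.237 × 2^40 bytes = 3,559,119,139,110.912 bytes
1 GB = 10^9 bytes = 1,000,000,000 bytes
3,559,119,139,110.912 / 1,000,000,000 = 3,559.12 GB

3,559.12 GB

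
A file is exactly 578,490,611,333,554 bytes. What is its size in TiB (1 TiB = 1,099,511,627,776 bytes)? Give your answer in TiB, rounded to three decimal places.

526.134 TiB

578,490,611,333,554 bytes given.
1 TiB = 1,099,511,627,776 bytes
578,490,611,333,554 / 1,099,511,627,776 = 526.134 TiB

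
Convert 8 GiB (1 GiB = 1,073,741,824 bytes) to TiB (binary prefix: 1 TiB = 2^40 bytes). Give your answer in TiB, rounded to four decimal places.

8 GiB × 1,073,741,824 bytes/GiB = 8,589,934,592 bytes
1 TiB = 2^40 bytes = 1,099,511,627,776 bytes
8,589,934,592 / 1,099,511,627,776 = 0.0078 TiB

0.0078 TiB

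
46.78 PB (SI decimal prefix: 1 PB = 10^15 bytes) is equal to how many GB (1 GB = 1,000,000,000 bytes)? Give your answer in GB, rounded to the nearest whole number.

46,780,000 GB

46.78 PB = 46.78 × 10^15 bytes = 46,780,000,000,000,000 bytes
1 GB = 10^9 bytes = 1,000,000,000 bytes
46,780,000,000,000,000 / 1,000,000,000 = 46,780,000 GB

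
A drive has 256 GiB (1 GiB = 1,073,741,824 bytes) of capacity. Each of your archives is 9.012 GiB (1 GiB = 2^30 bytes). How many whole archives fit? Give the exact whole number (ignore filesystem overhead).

Capacity: 256 GiB = 274,877,906,944 bytes
Per item: 9.012 GiB = 9,676,561,317.888 bytes
⌊274,877,906,944 / 9,676,561,317.888⌋ = 28

28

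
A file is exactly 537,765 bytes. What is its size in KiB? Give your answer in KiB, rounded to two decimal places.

537,765 bytes given.
1 KiB = 2^10 bytes = 1,024 bytes
537,765 / 1,024 = 525.16 KiB

525.16 KiB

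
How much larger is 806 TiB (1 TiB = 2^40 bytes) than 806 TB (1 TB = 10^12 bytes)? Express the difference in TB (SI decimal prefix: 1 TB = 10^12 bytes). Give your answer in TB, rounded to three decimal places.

80.206 TB

806 TiB = 806 × 1,099,511,627,776 = 886,206,371,987,456 bytes
806 TB = 806 × 1,000,000,000,000 = 806,000,000,000,000 bytes
difference = 80,206,371,987,456 bytes
80,206,371,987,456 / 1,000,000,000,000 = 80.206 TB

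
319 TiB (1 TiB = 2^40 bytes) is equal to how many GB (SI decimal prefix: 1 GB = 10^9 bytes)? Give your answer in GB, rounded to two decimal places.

350,744.21 GB

319 TiB × 1,099,511,627,776 bytes/TiB = 350,744,209,260,544 bytes
1 GB = 10^9 bytes = 1,000,000,000 bytes
350,744,209,260,544 / 1,000,000,000 = 350,744.21 GB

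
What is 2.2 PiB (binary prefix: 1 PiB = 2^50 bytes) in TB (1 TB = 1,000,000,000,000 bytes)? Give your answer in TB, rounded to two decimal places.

2.2 PiB × 1,125,899,906,842,624 bytes/PiB = 2,476,979,795,053,772.8 bytes
1 TB = 10^12 bytes = 1,000,000,000,000 bytes
2,476,979,795,053,772.8 / 1,000,000,000,000 = 2,476.98 TB

2,476.98 TB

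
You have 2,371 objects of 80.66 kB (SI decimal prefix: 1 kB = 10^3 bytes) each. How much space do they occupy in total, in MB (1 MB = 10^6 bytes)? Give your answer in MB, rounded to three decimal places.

191.245 MB

Total = 2,371 × 80.66 kB = 191244.86 kB
= 191244.86 × 1,000 bytes = 191,244,860 bytes
1 MB = 1,000,000 bytes
191,244,860 / 1,000,000 = 191.245 MB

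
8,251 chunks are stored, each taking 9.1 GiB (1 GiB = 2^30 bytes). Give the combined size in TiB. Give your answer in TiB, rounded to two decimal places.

Total = 8,251 × 9.1 GiB = 75084.1 GiB
= 75084.1 × 1,073,741,824 bytes = 80,620,938,487,398.4 bytes
1 TiB = 1,099,511,627,776 bytes
80,620,938,487,398.4 / 1,099,511,627,776 = 73.32 TiB

73.32 TiB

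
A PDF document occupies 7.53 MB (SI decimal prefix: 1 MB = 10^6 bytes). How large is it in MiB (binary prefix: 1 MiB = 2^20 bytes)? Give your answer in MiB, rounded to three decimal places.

7.53 MB = 7.53 × 10^6 bytes = 7,530,000 bytes
1 MiB = 1,048,576 bytes
7,530,000 / 1,048,576 = 7.181 MiB

7.181 MiB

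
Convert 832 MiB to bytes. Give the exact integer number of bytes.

832 × 1,048,576 = 872,415,232 bytes  (1 MiB = 2^20 bytes)

872,415,232 bytes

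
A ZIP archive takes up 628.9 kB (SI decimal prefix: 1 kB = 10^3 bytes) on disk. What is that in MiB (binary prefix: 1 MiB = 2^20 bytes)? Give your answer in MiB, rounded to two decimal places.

628.9 kB = 628.9 × 10^3 bytes = 628,900 bytes
1 MiB = 2^20 bytes = 1,048,576 bytes
628,900 / 1,048,576 = 0.60 MiB

0.60 MiB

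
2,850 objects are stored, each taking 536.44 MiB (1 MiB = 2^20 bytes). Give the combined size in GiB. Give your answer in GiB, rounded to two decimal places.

Total = 2,850 × 536.44 MiB = 1,528,854 MiB
= 1,528,854 × 1,048,576 bytes = 1,603,119,611,904 bytes
1 GiB = 1,073,741,824 bytes
1,603,119,611,904 / 1,073,741,824 = 1,493.02 GiB

1,493.02 GiB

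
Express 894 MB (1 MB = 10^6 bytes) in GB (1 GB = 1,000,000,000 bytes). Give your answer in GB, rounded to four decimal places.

0.8940 GB

894 MB × 1,000,000 bytes/MB = 894,000,000 bytes
1 GB = 1,000,000,000 bytes
894,000,000 / 1,000,000,000 = 0.8940 GB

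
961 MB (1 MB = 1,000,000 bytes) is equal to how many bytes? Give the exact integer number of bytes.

961,000,000 bytes

961 × 1,000,000 = 961,000,000 bytes  (1 MB = 10^6 bytes)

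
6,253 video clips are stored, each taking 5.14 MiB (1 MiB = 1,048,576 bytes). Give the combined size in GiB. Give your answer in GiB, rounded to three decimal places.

Total = 6,253 × 5.14 MiB = 32140.42 MiB
= 32140.42 × 1,048,576 bytes = 33,701,673,041.92 bytes
1 GiB = 1,073,741,824 bytes
33,701,673,041.92 / 1,073,741,824 = 31.387 GiB

31.387 GiB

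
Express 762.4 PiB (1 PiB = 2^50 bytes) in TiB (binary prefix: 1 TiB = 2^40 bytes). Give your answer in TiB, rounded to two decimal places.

762.4 PiB = 762.4 × 2^50 bytes = 858,386,088,976,816,537.6 bytes
1 TiB = 2^40 bytes = 1,099,511,627,776 bytes
858,386,088,976,816,537.6 / 1,099,511,627,776 = 780,697.60 TiB

780,697.60 TiB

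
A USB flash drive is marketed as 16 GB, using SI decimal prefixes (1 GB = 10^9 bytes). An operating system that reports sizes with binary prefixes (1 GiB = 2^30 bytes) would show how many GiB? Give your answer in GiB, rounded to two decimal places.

14.90 GiB

16 GB × 1,000,000,000 bytes/GB = 16,000,000,000 bytes
1 GiB = 2^30 bytes = 1,073,741,824 bytes
16,000,000,000 / 1,073,741,824 = 14.90 GiB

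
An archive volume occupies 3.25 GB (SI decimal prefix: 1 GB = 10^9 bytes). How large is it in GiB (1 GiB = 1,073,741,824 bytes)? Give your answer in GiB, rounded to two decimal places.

3.03 GiB

3.25 GB × 1,000,000,000 bytes/GB = 3,250,000,000 bytes
1 GiB = 2^30 bytes = 1,073,741,824 bytes
3,250,000,000 / 1,073,741,824 = 3.03 GiB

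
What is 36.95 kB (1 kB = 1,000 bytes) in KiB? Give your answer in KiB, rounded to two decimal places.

36.95 kB = 36.95 × 10^3 bytes = 36,950 bytes
1 KiB = 1,024 bytes
36,950 / 1,024 = 36.08 KiB

36.08 KiB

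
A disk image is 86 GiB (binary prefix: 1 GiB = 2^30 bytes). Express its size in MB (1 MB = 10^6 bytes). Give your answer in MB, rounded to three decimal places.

92,341.797 MB

86 GiB = 86 × 2^30 bytes = 92,341,796,864 bytes
1 MB = 10^6 bytes = 1,000,000 bytes
92,341,796,864 / 1,000,000 = 92,341.797 MB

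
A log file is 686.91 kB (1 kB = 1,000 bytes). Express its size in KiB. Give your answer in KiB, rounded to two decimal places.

686.91 kB = 686.91 × 10^3 bytes = 686,910 bytes
1 KiB = 1,024 bytes
686,910 / 1,024 = 670.81 KiB

670.81 KiB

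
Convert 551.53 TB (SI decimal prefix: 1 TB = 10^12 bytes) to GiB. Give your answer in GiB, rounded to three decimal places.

513,652.340 GiB

551.53 TB × 1,000,000,000,000 bytes/TB = 551,530,000,000,000 bytes
1 GiB = 2^30 bytes = 1,073,741,824 bytes
551,530,000,000,000 / 1,073,741,824 = 513,652.340 GiB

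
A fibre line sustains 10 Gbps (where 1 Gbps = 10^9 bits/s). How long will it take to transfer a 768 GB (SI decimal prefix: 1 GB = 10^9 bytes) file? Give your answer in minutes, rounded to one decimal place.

768 GB = 768,000,000,000 bytes = 6,144,000,000,000 bits
10 Gbps = 10,000,000,000 bits/s
time = 6,144,000,000,000 / 10,000,000,000 = 614.40 s
614.40 s / 60 = 10.2 minutes

10.2 minutes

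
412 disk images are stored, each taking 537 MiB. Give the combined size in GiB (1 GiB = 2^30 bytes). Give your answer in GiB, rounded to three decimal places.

Total = 412 × 537 MiB = 221,244 MiB
= 221,244 × 1,048,576 bytes = 231,991,148,544 bytes
1 GiB = 1,073,741,824 bytes
231,991,148,544 / 1,073,741,824 = 216.059 GiB

216.059 GiB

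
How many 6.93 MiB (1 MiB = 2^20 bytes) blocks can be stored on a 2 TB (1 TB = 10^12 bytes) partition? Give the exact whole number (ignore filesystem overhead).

275,230

Capacity: 2 TB = 2,000,000,000,000 bytes
Per item: 6.93 MiB = 7,266,631.68 bytes
⌊2,000,000,000,000 / 7,266,631.68⌋ = 275,230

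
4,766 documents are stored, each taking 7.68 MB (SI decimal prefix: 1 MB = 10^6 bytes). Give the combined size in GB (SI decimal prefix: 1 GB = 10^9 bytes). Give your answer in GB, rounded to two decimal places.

Total = 4,766 × 7.68 MB = 36602.88 MB
= 36602.88 × 1,000,000 bytes = 36,602,880,000 bytes
1 GB = 1,000,000,000 bytes
36,602,880,000 / 1,000,000,000 = 36.60 GB

36.60 GB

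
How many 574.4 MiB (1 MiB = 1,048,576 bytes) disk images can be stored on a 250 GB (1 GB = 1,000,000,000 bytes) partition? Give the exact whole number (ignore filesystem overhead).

415

Capacity: 250 GB = 250,000,000,000 bytes
Per item: 574.4 MiB = 602,302,054.4 bytes
⌊250,000,000,000 / 602,302,054.4⌋ = 415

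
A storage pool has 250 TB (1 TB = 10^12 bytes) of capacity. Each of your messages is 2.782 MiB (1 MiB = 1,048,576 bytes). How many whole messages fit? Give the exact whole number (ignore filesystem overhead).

85,700,423

Capacity: 250 TB = 250,000,000,000,000 bytes
Per item: 2.782 MiB = 2,917,138.432 bytes
⌊250,000,000,000,000 / 2,917,138.432⌋ = 85,700,423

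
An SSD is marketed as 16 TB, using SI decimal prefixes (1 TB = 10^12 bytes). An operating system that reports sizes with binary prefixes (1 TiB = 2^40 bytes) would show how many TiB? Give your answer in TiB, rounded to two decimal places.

16 TB × 1,000,000,000,000 bytes/TB = 16,000,000,000,000 bytes
1 TiB = 1,099,511,627,776 bytes
16,000,000,000,000 / 1,099,511,627,776 = 14.55 TiB

14.55 TiB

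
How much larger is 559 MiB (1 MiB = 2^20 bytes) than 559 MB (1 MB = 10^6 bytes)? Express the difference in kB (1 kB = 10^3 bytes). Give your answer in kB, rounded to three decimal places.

27,153.984 kB

559 MiB = 559 × 1,048,576 = 586,153,984 bytes
559 MB = 559 × 1,000,000 = 559,000,000 bytes
difference = 27,153,984 bytes
27,153,984 / 1,000 = 27,153.984 kB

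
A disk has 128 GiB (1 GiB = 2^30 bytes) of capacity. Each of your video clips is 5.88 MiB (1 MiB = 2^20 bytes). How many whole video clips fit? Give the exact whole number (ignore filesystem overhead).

22,291

Capacity: 128 GiB = 137,438,953,472 bytes
Per item: 5.88 MiB = 6,165,626.88 bytes
⌊137,438,953,472 / 6,165,626.88⌋ = 22,291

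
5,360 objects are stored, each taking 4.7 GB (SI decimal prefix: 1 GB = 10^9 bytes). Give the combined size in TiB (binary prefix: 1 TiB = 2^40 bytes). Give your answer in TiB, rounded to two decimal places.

Total = 5,360 × 4.7 GB = 25,192 GB
= 25,192 × 1,000,000,000 bytes = 25,192,000,000,000 bytes
1 TiB = 1,099,511,627,776 bytes
25,192,000,000,000 / 1,099,511,627,776 = 22.91 TiB

22.91 TiB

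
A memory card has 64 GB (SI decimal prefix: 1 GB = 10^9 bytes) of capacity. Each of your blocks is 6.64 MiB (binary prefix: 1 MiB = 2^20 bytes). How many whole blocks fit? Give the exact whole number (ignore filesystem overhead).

9,192

Capacity: 64 GB = 64,000,000,000 bytes
Per item: 6.64 MiB = 6,962,544.64 bytes
⌊64,000,000,000 / 6,962,544.64⌋ = 9,192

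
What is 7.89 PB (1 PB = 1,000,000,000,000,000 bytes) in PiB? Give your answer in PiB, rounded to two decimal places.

7.01 PiB

7.89 PB = 7.89 × 10^15 bytes = 7,890,000,000,000,000 bytes
1 PiB = 2^50 bytes = 1,125,899,906,842,624 bytes
7,890,000,000,000,000 / 1,125,899,906,842,624 = 7.01 PiB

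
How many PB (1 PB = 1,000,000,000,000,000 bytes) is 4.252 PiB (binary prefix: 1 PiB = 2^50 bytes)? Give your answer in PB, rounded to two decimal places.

4.252 PiB × 1,125,899,906,842,624 bytes/PiB = 4,787,326,403,894,837.248 bytes
1 PB = 10^15 bytes = 1,000,000,000,000,000 bytes
4,787,326,403,894,837.248 / 1,000,000,000,000,000 = 4.79 PB

4.79 PB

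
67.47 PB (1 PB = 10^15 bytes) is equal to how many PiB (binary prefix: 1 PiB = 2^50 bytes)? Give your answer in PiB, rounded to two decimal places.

67.47 PB × 1,000,000,000,000,000 bytes/PB = 67,470,000,000,000,000 bytes
1 PiB = 1,125,899,906,842,624 bytes
67,470,000,000,000,000 / 1,125,899,906,842,624 = 59.93 PiB

59.93 PiB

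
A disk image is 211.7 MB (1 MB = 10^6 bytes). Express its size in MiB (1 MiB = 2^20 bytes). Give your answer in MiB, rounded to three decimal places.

201.893 MiB

211.7 MB = 211.7 × 10^6 bytes = 211,700,000 bytes
1 MiB = 1,048,576 bytes
211,700,000 / 1,048,576 = 201.893 MiB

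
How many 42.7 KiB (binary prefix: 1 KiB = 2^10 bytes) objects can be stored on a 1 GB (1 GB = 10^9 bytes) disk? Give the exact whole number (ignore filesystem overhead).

22,870

Capacity: 1 GB = 1,000,000,000 bytes
Per item: 42.7 KiB = 43,724.8 bytes
⌊1,000,000,000 / 43,724.8⌋ = 22,870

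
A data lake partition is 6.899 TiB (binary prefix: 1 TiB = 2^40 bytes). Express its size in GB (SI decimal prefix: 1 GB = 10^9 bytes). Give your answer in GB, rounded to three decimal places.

6.899 TiB × 1,099,511,627,776 bytes/TiB = 7,585,530,720,026.624 bytes
1 GB = 1,000,000,000 bytes
7,585,530,720,026.624 / 1,000,000,000 = 7,585.531 GB

7,585.531 GB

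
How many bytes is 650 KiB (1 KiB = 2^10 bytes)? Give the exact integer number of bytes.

665,600 bytes

650 × 1,024 = 665,600 bytes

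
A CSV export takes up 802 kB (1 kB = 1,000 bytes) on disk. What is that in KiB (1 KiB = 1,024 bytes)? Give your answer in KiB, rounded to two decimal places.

783.20 KiB

802 kB × 1,000 bytes/kB = 802,000 bytes
1 KiB = 1,024 bytes
802,000 / 1,024 = 783.20 KiB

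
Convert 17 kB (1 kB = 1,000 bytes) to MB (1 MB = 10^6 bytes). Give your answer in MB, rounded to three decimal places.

17 kB = 17 × 10^3 bytes = 17,000 bytes
1 MB = 10^6 bytes = 1,000,000 bytes
17,000 / 1,000,000 = 0.017 MB

0.017 MB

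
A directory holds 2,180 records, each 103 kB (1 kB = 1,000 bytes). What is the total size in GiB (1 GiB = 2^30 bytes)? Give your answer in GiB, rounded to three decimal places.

0.209 GiB

Total = 2,180 × 103 kB = 224,540 kB
= 224,540 × 1,000 bytes = 224,540,000 bytes
1 GiB = 1,073,741,824 bytes
224,540,000 / 1,073,741,824 = 0.209 GiB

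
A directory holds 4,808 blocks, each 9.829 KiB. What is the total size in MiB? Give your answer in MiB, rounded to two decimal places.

Total = 4,808 × 9.829 KiB = 47257.832 KiB
= 47257.832 × 1,024 bytes = 48,392,019.968 bytes
1 MiB = 1,048,576 bytes
48,392,019.968 / 1,048,576 = 46.15 MiB

46.15 MiB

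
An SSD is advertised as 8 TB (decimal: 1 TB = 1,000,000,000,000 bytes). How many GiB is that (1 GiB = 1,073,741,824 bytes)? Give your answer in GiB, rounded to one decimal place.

8 TB = 8 × 10^12 bytes = 8,000,000,000,000 bytes
1 GiB = 1,073,741,824 bytes
8,000,000,000,000 / 1,073,741,824 = 7,450.6 GiB

7,450.6 GiB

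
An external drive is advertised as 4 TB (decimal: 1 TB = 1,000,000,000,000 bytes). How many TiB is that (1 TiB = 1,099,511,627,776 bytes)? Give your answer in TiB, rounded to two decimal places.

4 TB = 4 × 10^12 bytes = 4,000,000,000,000 bytes
1 TiB = 2^40 bytes = 1,099,511,627,776 bytes
4,000,000,000,000 / 1,099,511,627,776 = 3.64 TiB

3.64 TiB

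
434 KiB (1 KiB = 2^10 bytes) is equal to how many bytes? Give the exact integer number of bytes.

444,416 bytes

434 × 1,024 = 444,416 bytes  (1 KiB = 2^10 bytes)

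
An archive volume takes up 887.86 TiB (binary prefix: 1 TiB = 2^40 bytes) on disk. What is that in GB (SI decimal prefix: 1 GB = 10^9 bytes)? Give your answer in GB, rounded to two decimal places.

887.86 TiB = 887.86 × 2^40 bytes = 976,212,393,837,199.36 bytes
1 GB = 1,000,000,000 bytes
976,212,393,837,199.36 / 1,000,000,000 = 976,212.39 GB

976,212.39 GB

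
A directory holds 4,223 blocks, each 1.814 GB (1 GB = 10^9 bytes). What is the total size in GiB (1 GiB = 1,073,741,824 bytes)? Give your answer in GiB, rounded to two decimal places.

7,134.42 GiB

Total = 4,223 × 1.814 GB = 7660.522 GB
= 7660.522 × 1,000,000,000 bytes = 7,660,522,000,000 bytes
1 GiB = 1,073,741,824 bytes
7,660,522,000,000 / 1,073,741,824 = 7,134.42 GiB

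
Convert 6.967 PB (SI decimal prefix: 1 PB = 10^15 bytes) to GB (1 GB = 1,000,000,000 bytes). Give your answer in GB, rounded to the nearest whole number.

6.967 PB = 6.967 × 10^15 bytes = 6,967,000,000,000,000 bytes
1 GB = 1,000,000,000 bytes
6,967,000,000,000,000 / 1,000,000,000 = 6,967,000 GB

6,967,000 GB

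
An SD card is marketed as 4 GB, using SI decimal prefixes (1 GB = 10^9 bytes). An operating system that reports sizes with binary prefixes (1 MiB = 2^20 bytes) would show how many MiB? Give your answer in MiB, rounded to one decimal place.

3,814.7 MiB

4 GB × 1,000,000,000 bytes/GB = 4,000,000,000 bytes
1 MiB = 2^20 bytes = 1,048,576 bytes
4,000,000,000 / 1,048,576 = 3,814.7 MiB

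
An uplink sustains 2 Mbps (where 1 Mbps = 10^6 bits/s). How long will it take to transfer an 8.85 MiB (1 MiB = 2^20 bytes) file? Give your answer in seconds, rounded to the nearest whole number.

8.85 MiB = 9,279,897.6 bytes = 74,239,180.8 bits
2 Mbps = 2,000,000 bits/s
time = 74,239,180.8 / 2,000,000 = 37 s

37 seconds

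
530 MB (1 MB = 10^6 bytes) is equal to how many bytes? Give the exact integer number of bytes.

530,000,000 bytes

530 × 1,000,000 = 530,000,000 bytes  (1 MB = 10^6 bytes)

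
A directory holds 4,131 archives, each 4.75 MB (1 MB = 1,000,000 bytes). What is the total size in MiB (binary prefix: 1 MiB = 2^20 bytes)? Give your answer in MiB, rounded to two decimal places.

18,713.24 MiB

Total = 4,131 × 4.75 MB = 19622.25 MB
= 19622.25 × 1,000,000 bytes = 19,622,250,000 bytes
1 MiB = 1,048,576 bytes
19,622,250,000 / 1,048,576 = 18,713.24 MiB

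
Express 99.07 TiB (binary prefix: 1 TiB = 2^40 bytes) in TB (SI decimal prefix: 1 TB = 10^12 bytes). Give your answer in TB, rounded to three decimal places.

99.07 TiB = 99.07 × 2^40 bytes = 108,928,616,963,768.32 bytes
1 TB = 10^12 bytes = 1,000,000,000,000 bytes
108,928,616,963,768.32 / 1,000,000,000,000 = 108.929 TB

108.929 TB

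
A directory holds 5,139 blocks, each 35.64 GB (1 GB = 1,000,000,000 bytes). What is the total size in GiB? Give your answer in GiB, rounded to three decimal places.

Total = 5,139 × 35.64 GB = 183153.96 GB
= 183153.96 × 1,000,000,000 bytes = 183,153,960,000,000 bytes
1 GiB = 1,073,741,824 bytes
183,153,960,000,000 / 1,073,741,824 = 170,575.418 GiB

170,575.418 GiB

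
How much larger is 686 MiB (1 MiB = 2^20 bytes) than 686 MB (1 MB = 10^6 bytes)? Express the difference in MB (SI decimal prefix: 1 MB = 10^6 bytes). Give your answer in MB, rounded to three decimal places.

33.323 MB

686 MiB = 686 × 1,048,576 = 719,323,136 bytes
686 MB = 686 × 1,000,000 = 686,000,000 bytes
difference = 33,323,136 bytes
33,323,136 / 1,000,000 = 33.323 MB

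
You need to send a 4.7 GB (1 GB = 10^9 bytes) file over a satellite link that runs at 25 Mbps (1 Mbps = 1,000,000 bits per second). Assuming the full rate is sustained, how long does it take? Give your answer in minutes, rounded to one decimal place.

25.1 minutes

4.7 GB = 4,700,000,000 bytes = 37,600,000,000 bits
25 Mbps = 25,000,000 bits/s
time = 37,600,000,000 / 25,000,000 = 1,504.00 s
1,504.00 s / 60 = 25.1 minutes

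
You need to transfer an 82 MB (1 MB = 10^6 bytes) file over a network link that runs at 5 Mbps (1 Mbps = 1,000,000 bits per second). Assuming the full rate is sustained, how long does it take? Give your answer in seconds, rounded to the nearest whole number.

82 MB = 82,000,000 bytes = 656,000,000 bits
5 Mbps = 5,000,000 bits/s
time = 656,000,000 / 5,000,000 = 131 s

131 seconds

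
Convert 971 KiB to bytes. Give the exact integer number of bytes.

971 × 1,024 = 994,304 bytes

994,304 bytes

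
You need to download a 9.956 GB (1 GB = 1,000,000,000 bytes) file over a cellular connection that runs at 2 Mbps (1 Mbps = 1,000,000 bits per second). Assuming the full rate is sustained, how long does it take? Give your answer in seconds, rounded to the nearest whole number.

39,824 seconds

9.956 GB = 9,956,000,000 bytes = 79,648,000,000 bits
2 Mbps = 2,000,000 bits/s
time = 79,648,000,000 / 2,000,000 = 39,824 s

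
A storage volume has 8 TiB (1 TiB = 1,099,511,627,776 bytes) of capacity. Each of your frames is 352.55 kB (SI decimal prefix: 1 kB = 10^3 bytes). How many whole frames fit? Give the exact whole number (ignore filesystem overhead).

24,949,916

Capacity: 8 TiB = 8,796,093,022,208 bytes
Per item: 352.55 kB = 352,550 bytes
⌊8,796,093,022,208 / 352,550⌋ = 24,949,916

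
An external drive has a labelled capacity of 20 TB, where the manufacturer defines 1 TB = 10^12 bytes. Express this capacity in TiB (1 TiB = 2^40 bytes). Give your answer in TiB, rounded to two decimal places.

20 TB = 20 × 10^12 bytes = 20,000,000,000,000 bytes
1 TiB = 2^40 bytes = 1,099,511,627,776 bytes
20,000,000,000,000 / 1,099,511,627,776 = 18.19 TiB

18.19 TiB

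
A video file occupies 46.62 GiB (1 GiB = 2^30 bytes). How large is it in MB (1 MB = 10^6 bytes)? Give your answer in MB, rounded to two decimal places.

46.62 GiB = 46.62 × 2^30 bytes = 50,057,843,834.88 bytes
1 MB = 10^6 bytes = 1,000,000 bytes
50,057,843,834.88 / 1,000,000 = 50,057.84 MB

50,057.84 MB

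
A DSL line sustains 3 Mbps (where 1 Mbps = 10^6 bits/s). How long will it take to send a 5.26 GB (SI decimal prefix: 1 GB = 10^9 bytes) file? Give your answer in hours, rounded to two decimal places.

3.90 hours

5.26 GB = 5,260,000,000 bytes = 42,080,000,000 bits
3 Mbps = 3,000,000 bits/s
time = 42,080,000,000 / 3,000,000 = 14,026.6667 s
14,026.6667 s / 3600 = 3.90 hours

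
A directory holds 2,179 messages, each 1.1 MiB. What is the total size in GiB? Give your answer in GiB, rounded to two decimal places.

Total = 2,179 × 1.1 MiB = 2396.9 MiB
= 2396.9 × 1,048,576 bytes = 2,513,331,814.4 bytes
1 GiB = 1,073,741,824 bytes
2,513,331,814.4 / 1,073,741,824 = 2.34 GiB

2.34 GiB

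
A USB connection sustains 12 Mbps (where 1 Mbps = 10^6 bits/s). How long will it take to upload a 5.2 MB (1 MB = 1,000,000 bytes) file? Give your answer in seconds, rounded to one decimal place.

3.5 seconds

5.2 MB = 5,200,000 bytes = 41,600,000 bits
12 Mbps = 12,000,000 bits/s
time = 41,600,000 / 12,000,000 = 3.5 s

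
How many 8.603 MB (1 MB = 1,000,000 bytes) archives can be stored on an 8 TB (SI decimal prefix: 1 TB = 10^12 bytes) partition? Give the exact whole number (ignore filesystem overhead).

Capacity: 8 TB = 8,000,000,000,000 bytes
Per item: 8.603 MB = 8,603,000 bytes
⌊8,000,000,000,000 / 8,603,000⌋ = 929,908

929,908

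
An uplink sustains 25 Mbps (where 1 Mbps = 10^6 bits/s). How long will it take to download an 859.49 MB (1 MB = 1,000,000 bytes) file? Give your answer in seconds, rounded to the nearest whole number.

859.49 MB = 859,490,000 bytes = 6,875,920,000 bits
25 Mbps = 25,000,000 bits/s
time = 6,875,920,000 / 25,000,000 = 275 s

275 seconds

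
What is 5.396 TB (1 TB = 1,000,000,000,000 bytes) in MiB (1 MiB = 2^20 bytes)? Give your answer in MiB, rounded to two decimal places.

5,146,026.61 MiB

5.396 TB = 5.396 × 10^12 bytes = 5,396,000,000,000 bytes
1 MiB = 2^20 bytes = 1,048,576 bytes
5,396,000,000,000 / 1,048,576 = 5,146,026.61 MiB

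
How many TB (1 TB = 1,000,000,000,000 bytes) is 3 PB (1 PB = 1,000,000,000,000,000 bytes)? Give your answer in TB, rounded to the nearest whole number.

3,000 TB

3 PB = 3 × 10^15 bytes = 3,000,000,000,000,000 bytes
1 TB = 10^12 bytes = 1,000,000,000,000 bytes
3,000,000,000,000,000 / 1,000,000,000,000 = 3,000 TB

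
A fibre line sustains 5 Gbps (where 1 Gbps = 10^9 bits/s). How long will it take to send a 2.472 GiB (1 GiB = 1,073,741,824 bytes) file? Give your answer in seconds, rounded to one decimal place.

4.2 seconds

2.472 GiB = 2,654,289,788.928 bytes = 21,234,318,311.424 bits
5 Gbps = 5,000,000,000 bits/s
time = 21,234,318,311.424 / 5,000,000,000 = 4.2 s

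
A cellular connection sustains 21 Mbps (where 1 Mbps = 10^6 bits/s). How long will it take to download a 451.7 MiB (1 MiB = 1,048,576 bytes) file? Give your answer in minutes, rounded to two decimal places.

3.01 minutes

451.7 MiB = 473,641,779.2 bytes = 3,789,134,233.6 bits
21 Mbps = 21,000,000 bits/s
time = 3,789,134,233.6 / 21,000,000 = 180.435 s
180.435 s / 60 = 3.01 minutes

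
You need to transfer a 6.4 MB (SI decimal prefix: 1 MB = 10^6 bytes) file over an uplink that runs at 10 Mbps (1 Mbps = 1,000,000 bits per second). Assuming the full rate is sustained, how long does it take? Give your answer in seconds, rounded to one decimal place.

6.4 MB = 6,400,000 bytes = 51,200,000 bits
10 Mbps = 10,000,000 bits/s
time = 51,200,000 / 10,000,000 = 5.1 s

5.1 seconds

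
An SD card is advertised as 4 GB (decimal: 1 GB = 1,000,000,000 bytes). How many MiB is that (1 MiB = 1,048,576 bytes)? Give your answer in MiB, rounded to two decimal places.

4 GB = 4 × 10^9 bytes = 4,000,000,000 bytes
1 MiB = 1,048,576 bytes
4,000,000,000 / 1,048,576 = 3,814.70 MiB

3,814.70 MiB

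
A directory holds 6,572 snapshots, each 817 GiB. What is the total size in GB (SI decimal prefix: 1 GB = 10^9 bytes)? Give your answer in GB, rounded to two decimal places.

Total = 6,572 × 817 GiB = 5,369,324 GiB
= 5,369,324 × 1,073,741,824 bytes = 5,765,267,745,406,976 bytes
1 GB = 1,000,000,000 bytes
5,765,267,745,406,976 / 1,000,000,000 = 5,765,267.75 GB

5,765,267.75 GB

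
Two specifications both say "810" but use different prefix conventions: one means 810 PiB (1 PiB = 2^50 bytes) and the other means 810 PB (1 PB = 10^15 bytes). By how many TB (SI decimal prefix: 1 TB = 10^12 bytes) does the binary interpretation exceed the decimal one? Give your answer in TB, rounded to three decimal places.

101,978.925 TB

810 PiB = 810 × 1,125,899,906,842,624 = 911,978,924,542,525,440 bytes
810 PB = 810 × 1,000,000,000,000,000 = 810,000,000,000,000,000 bytes
difference = 101,978,924,542,525,440 bytes
101,978,924,542,525,440 / 1,000,000,000,000 = 101,978.925 TB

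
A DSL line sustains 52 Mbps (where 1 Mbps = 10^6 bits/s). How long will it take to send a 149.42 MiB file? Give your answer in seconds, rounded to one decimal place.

149.42 MiB = 156,678,225.92 bytes = 1,253,425,807.36 bits
52 Mbps = 52,000,000 bits/s
time = 1,253,425,807.36 / 52,000,000 = 24.1 s

24.1 seconds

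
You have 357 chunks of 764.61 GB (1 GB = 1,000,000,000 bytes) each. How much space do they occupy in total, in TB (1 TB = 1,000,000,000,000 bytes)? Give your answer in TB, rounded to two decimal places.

Total = 357 × 764.61 GB = 272965.77 GB
= 272965.77 × 1,000,000,000 bytes = 272,965,770,000,000 bytes
1 TB = 1,000,000,000,000 bytes
272,965,770,000,000 / 1,000,000,000,000 = 272.97 TB

272.97 TB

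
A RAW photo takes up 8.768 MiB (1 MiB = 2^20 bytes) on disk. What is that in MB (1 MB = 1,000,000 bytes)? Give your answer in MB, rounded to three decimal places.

8.768 MiB × 1,048,576 bytes/MiB = 9,193,914.368 bytes
1 MB = 1,000,000 bytes
9,193,914.368 / 1,000,000 = 9.194 MB

9.194 MB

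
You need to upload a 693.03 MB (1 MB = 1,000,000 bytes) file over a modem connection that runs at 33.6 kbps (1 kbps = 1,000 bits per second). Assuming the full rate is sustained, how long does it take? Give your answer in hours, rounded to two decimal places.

693.03 MB = 693,030,000 bytes = 5,544,240,000 bits
33.6 kbps = 33,600 bits/s
time = 5,544,240,000 / 33,600 = 165,007.1429 s
165,007.1429 s / 3600 = 45.84 hours

45.84 hours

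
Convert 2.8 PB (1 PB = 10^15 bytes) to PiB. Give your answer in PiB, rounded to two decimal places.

2.49 PiB

2.8 PB × 1,000,000,000,000,000 bytes/PB = 2,800,000,000,000,000 bytes
1 PiB = 1,125,899,906,842,624 bytes
2,800,000,000,000,000 / 1,125,899,906,842,624 = 2.49 PiB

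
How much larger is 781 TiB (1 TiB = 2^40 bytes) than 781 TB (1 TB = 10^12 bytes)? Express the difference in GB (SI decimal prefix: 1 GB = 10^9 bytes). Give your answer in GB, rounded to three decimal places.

77,718.581 GB

781 TiB = 781 × 1,099,511,627,776 = 858,718,581,293,056 bytes
781 TB = 781 × 1,000,000,000,000 = 781,000,000,000,000 bytes
difference = 77,718,581,293,056 bytes
77,718,581,293,056 / 1,000,000,000 = 77,718.581 GB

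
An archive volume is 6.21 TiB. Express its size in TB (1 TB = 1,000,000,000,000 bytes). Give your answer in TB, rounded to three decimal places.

6.21 TiB = 6.21 × 2^40 bytes = 6,827,967,208,488.96 bytes
1 TB = 10^12 bytes = 1,000,000,000,000 bytes
6,827,967,208,488.96 / 1,000,000,000,000 = 6.828 TB

6.828 TB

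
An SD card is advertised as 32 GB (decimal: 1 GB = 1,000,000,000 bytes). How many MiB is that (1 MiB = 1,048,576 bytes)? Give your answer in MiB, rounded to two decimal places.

32 GB = 32 × 10^9 bytes = 32,000,000,000 bytes
1 MiB = 2^20 bytes = 1,048,576 bytes
32,000,000,000 / 1,048,576 = 30,517.58 MiB

30,517.58 MiB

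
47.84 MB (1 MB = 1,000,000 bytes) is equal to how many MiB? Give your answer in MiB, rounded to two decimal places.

45.62 MiB

47.84 MB × 1,000,000 bytes/MB = 47,840,000 bytes
1 MiB = 2^20 bytes = 1,048,576 bytes
47,840,000 / 1,048,576 = 45.62 MiB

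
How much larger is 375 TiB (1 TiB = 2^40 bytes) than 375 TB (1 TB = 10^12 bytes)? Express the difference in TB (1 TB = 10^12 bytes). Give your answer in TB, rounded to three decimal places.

37.317 TB

375 TiB = 375 × 1,099,511,627,776 = 412,316,860,416,000 bytes
375 TB = 375 × 1,000,000,000,000 = 375,000,000,000,000 bytes
difference = 37,316,860,416,000 bytes
37,316,860,416,000 / 1,000,000,000,000 = 37.317 TB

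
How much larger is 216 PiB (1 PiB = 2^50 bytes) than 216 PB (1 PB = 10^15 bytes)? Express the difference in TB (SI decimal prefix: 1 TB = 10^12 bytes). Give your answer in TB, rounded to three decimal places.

216 PiB = 216 × 1,125,899,906,842,624 = 243,194,379,878,006,784 bytes
216 PB = 216 × 1,000,000,000,000,000 = 216,000,000,000,000,000 bytes
difference = 27,194,379,878,006,784 bytes
27,194,379,878,006,784 / 1,000,000,000,000 = 27,194.380 TB

27,194.380 TB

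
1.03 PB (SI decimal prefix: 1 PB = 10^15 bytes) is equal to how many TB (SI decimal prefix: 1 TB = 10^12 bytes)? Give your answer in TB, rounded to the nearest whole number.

1.03 PB = 1.03 × 10^15 bytes = 1,030,000,000,000,000 bytes
1 TB = 1,000,000,000,000 bytes
1,030,000,000,000,000 / 1,000,000,000,000 = 1,030 TB

1,030 TB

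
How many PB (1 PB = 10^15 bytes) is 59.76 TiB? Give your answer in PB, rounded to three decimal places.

59.76 TiB = 59.76 × 2^40 bytes = 65,706,814,875,893.76 bytes
1 PB = 10^15 bytes = 1,000,000,000,000,000 bytes
65,706,814,875,893.76 / 1,000,000,000,000,000 = 0.066 PB

0.066 PB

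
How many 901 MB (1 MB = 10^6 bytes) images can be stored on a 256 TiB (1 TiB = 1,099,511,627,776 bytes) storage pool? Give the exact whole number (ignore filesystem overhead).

312,402

Capacity: 256 TiB = 281,474,976,710,656 bytes
Per item: 901 MB = 901,000,000 bytes
⌊281,474,976,710,656 / 901,000,000⌋ = 312,402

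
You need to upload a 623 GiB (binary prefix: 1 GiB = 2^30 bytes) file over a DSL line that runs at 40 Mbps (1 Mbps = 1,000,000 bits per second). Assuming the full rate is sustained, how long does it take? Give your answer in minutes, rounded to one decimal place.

2,229.8 minutes

623 GiB = 668,941,156,352 bytes = 5,351,529,250,816 bits
40 Mbps = 40,000,000 bits/s
time = 5,351,529,250,816 / 40,000,000 = 133,788.23 s
133,788.23 s / 60 = 2,229.8 minutes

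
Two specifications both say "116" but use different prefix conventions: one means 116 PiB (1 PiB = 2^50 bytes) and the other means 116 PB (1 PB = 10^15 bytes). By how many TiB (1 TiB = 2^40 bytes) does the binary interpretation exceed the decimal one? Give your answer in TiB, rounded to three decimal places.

116 PiB = 116 × 1,125,899,906,842,624 = 130,604,389,193,744,384 bytes
116 PB = 116 × 1,000,000,000,000,000 = 116,000,000,000,000,000 bytes
difference = 14,604,389,193,744,384 bytes
14,604,389,193,744,384 / 1,099,511,627,776 = 13,282.615 TiB

13,282.615 TiB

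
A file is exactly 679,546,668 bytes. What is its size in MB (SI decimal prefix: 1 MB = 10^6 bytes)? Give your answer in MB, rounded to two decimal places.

679,546,668 bytes given.
1 MB = 1,000,000 bytes
679,546,668 / 1,000,000 = 679.55 MB

679.55 MB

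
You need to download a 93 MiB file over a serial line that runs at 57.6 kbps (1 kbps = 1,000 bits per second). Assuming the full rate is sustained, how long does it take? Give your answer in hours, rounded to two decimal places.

93 MiB = 97,517,568 bytes = 780,140,544 bits
57.6 kbps = 57,600 bits/s
time = 780,140,544 / 57,600 = 13,544.1067 s
13,544.1067 s / 3600 = 3.76 hours

3.76 hours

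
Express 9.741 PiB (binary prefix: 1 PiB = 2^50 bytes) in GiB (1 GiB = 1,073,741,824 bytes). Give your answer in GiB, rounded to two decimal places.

10,214,178.82 GiB

9.741 PiB × 1,125,899,906,842,624 bytes/PiB = 10,967,390,992,554,000.384 bytes
1 GiB = 2^30 bytes = 1,073,741,824 bytes
10,967,390,992,554,000.384 / 1,073,741,824 = 10,214,178.82 GiB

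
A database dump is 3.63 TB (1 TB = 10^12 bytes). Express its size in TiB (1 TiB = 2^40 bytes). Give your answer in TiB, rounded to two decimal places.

3.63 TB × 1,000,000,000,000 bytes/TB = 3,630,000,000,000 bytes
1 TiB = 1,099,511,627,776 bytes
3,630,000,000,000 / 1,099,511,627,776 = 3.30 TiB

3.30 TiB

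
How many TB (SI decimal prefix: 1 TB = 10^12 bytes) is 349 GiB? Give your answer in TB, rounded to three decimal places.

0.375 TB

349 GiB = 349 × 2^30 bytes = 374,735,896,576 bytes
1 TB = 1,000,000,000,000 bytes
374,735,896,576 / 1,000,000,000,000 = 0.375 TB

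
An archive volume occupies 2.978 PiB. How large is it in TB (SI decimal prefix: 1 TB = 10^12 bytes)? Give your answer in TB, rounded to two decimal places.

3,352.93 TB

2.978 PiB = 2.978 × 2^50 bytes = 3,352,929,922,577,334.272 bytes
1 TB = 10^12 bytes = 1,000,000,000,000 bytes
3,352,929,922,577,334.272 / 1,000,000,000,000 = 3,352.93 TB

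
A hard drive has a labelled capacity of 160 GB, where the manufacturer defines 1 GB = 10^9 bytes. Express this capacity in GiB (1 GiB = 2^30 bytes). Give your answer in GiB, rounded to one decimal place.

149.0 GiB

160 GB × 1,000,000,000 bytes/GB = 160,000,000,000 bytes
1 GiB = 2^30 bytes = 1,073,741,824 bytes
160,000,000,000 / 1,073,741,824 = 149.0 GiB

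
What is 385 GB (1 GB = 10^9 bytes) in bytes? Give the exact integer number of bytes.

385 × 1,000,000,000 = 385,000,000,000 bytes

385,000,000,000 bytes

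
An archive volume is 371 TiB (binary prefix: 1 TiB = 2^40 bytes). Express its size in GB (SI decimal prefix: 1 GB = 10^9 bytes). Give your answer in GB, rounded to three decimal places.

407,918.814 GB

371 TiB × 1,099,511,627,776 bytes/TiB = 407,918,813,904,896 bytes
1 GB = 1,000,000,000 bytes
407,918,813,904,896 / 1,000,000,000 = 407,918.814 GB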